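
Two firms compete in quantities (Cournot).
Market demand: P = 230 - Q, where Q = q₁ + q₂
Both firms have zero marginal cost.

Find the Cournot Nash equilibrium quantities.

q₁* = q₂* = 76.67; P* = 76.67

Work:
Profit: π_i = P·q_i = (a - q_i - q_j)·q_i
FOC: ∂π_i/∂q_i = a - 2q_i - q_j = 0
Reaction function: q_i = (230 - q_j)/2
Symmetry: q* = 230/3 = 76.67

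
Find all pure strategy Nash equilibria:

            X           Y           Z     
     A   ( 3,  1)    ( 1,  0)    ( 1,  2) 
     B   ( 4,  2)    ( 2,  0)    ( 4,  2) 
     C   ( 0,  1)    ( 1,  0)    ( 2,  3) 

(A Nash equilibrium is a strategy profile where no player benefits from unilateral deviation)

Nash equilibrium: (B, X), (B, Z)

Work:
Best responses:
  P1 vs X: payoffs [3, 4, 0] → best response B (payoff 4)
  P1 vs Y: payoffs [1, 2, 1] → best response B (payoff 2)
  P1 vs Z: payoffs [1, 4, 2] → best response B (payoff 4)
  P2 vs A: payoffs [1, 0, 2] → best response Z (payoff 2)
  P2 vs B: payoffs [2, 0, 2] → best response X/Z (payoff 2)
  P2 vs C: payoffs [1, 0, 3] → best response Z (payoff 3)
Mutual best responses: (B,X), (B,Z) → Nash equilibria.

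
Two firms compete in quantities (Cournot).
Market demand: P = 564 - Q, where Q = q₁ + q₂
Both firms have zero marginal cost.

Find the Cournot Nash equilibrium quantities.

q₁* = q₂* = 188.0; P* = 188.0

Work:
Profit: π_i = P·q_i = (a - q_i - q_j)·q_i
FOC: ∂π_i/∂q_i = a - 2q_i - q_j = 0
Reaction function: q_i = (564 - q_j)/2
Symmetry: q* = 564/3 = 188.0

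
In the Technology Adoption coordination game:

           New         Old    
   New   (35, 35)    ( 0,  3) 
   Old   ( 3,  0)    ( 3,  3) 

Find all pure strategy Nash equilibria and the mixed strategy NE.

Pure NE: (New, New) and (Old, Old); Mixed NE: p = 0.0857, q = 0.0857

Work:
Check pure NE:
(New, New): (35, 35) - no unilateral deviation beneficial
(Old, Old): (3, 3) - no unilateral deviation beneficial
Mixed NE: P1 plays New with p = 0.0857, P2 plays New with q = 0.0857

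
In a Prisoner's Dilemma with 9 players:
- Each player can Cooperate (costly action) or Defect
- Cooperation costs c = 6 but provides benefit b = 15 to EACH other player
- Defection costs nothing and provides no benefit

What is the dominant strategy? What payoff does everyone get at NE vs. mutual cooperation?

Dominant: Defect; NE payoff = 0; Coop payoff = 114

Work:
Defect dominates (saves cost c = 6, benefit to others is external)
NE: All defect → everyone gets 0
If all cooperate: each receives (8)×15 - 6 = 114
Social dilemma: 114 > 0 but NE gives 0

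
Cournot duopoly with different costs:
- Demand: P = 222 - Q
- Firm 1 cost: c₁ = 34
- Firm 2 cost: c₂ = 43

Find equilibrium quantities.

q₁* = 65.67, q₂* = 56.67

Work:
Reaction: q₁ = (222 - 34 - q₂)/2
Reaction: q₂ = (222 - 43 - q₁)/2
Solve simultaneously:
q₁* = (222 - 2×34 + 43)/3 = 65.67
q₂* = (222 - 2×43 + 34)/3 = 56.67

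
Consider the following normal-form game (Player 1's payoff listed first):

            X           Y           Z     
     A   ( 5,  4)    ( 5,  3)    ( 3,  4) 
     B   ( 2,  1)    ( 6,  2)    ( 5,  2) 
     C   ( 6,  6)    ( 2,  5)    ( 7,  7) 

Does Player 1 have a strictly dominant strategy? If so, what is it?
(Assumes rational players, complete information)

No strictly dominant strategy exists for Player 1

Work:
A strategy strictly dominates another if it gives a strictly higher payoff against every opponent action. Compare each pair of P1's strategies column-by-column:
  A vs B: [5 vs 2, 5 vs 6, 3 vs 5] → A does not strictly dominate B (column Y: 5 ≤ 6)
  A vs C: [5 vs 6, 5 vs 2, 3 vs 7] → A does not strictly dominate C (column X: 5 ≤ 6)
  B vs A: [2 vs 5, 6 vs 5, 5 vs 3] → B does not strictly dominate A (column X: 2 ≤ 5)
  B vs C: [2 vs 6, 6 vs 2, 5 vs 7] → B does not strictly dominate C (column X: 2 ≤ 6)
  C vs A: [6 vs 5, 2 vs 5, 7 vs 3] → C does not strictly dominate A (column Y: 2 ≤ 5)
  C vs B: [6 vs 2, 2 vs 6, 7 vs 5] → C does not strictly dominate B (column Y: 2 ≤ 6)
No single strategy strictly dominates all others → no strictly dominant strategy.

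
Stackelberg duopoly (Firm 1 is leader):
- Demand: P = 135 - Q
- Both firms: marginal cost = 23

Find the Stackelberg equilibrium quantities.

q₁* (leader) = 56.0, q₂* (follower) = 28.0

Work:
Follower's reaction: q₂ = (a - c - q₁)/2
Leader substitutes: π₁ = q₁·(a - q₁ - (a-c-q₁)/2 - c)
FOC: q₁* = (135 - 23)/2 = 56.00
Then: q₂* = (135 - 23 - 56.0)/2 = 28.00
Leader has first-mover advantage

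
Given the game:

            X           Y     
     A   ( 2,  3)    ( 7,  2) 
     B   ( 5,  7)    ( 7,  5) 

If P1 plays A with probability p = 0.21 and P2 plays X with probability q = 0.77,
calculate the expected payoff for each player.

E[P1] = 4.9749, E[P2] = 5.7483

Work:
E[P1] = p·q·π₁(A,X) + p·(1-q)·π₁(A,Y) + (1-p)·q·π₁(B,X) + (1-p)·(1-q)·π₁(B,Y)
= 0.21·0.77·2 + 0.21·0.23·7 + 0.79·0.77·5 + 0.79·0.23·7
= 4.9749

E[P2] = 5.7483 (similar calculation)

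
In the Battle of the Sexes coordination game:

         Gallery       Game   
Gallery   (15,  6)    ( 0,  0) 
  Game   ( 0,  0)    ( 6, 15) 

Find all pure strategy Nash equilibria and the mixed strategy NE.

Pure NE: (Gallery, Gallery) and (Game, Game); Mixed NE: p = 0.7143, q = 0.2857

Work:
Check pure NE:
(Gallery, Gallery): (15, 6) - no unilateral deviation beneficial
(Game, Game): (6, 15) - no unilateral deviation beneficial
Mixed NE: P1 plays Gallery with p = 0.7143, P2 plays Gallery with q = 0.2857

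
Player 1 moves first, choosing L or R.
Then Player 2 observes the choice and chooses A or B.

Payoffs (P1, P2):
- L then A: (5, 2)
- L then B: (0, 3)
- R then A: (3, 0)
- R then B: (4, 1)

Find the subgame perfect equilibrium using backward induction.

P1 plays R, P2 plays B after L and B after R; Payoff (4, 1)

Work:
Backward induction:
After L: P2 chooses B → P1 gets 0
After R: P2 chooses B → P1 gets 4
P1 chooses R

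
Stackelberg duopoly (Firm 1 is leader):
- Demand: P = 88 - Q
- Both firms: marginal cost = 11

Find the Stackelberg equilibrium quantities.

q₁* (leader) = 38.5, q₂* (follower) = 19.25

Work:
Follower's reaction: q₂ = (a - c - q₁)/2
Leader substitutes: π₁ = q₁·(a - q₁ - (a-c-q₁)/2 - c)
FOC: q₁* = (88 - 11)/2 = 38.50
Then: q₂* = (88 - 11 - 38.5)/2 = 19.25
Leader has first-mover advantage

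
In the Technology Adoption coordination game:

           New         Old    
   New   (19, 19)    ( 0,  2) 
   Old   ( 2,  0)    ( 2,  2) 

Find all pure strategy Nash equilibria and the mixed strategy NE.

Pure NE: (New, New) and (Old, Old); Mixed NE: p = 0.1053, q = 0.1053

Work:
Check pure NE:
(New, New): (19, 19) - no unilateral deviation beneficial
(Old, Old): (2, 2) - no unilateral deviation beneficial
Mixed NE: P1 plays New with p = 0.1053, P2 plays New with q = 0.1053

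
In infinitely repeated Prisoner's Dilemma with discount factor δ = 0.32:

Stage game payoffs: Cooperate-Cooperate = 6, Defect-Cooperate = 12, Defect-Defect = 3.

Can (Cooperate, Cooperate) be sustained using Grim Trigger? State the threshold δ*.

δ* = 0.6667; since δ = 0.32 < 0.6667, cooperation cannot be sustained

Work:
For Grim Trigger:
Cooperate forever: 6/(1-δ)
Defect then punished: 12 + 3·δ/(1-δ)
Need: 6/(1-δ) ≥ 12 + 3·δ/(1-δ)
Solving: δ ≥ (T-R)/(T-P) = (12-6)/(12-3) = 0.6667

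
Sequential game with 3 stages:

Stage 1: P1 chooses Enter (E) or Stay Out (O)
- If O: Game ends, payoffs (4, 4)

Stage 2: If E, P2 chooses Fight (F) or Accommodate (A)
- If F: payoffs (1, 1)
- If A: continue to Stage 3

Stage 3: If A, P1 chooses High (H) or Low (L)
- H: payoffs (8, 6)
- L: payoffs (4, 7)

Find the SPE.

SPE: (E, A, H); Outcome (8, 6)

Work:
Stage 3: P1 chooses H (8 vs 4)
Stage 2: P2: F->1, A->6 (anticipating H). Choose A
Stage 1: P1: O->4, E->8 (anticipating A, H). Choose E
SPE path: E -> A -> H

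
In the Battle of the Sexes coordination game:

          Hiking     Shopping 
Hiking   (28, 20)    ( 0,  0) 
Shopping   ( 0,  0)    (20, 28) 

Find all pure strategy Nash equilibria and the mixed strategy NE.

Pure NE: (Hiking, Hiking) and (Shopping, Shopping); Mixed NE: p = 0.5833, q = 0.4167

Work:
Check pure NE:
(Hiking, Hiking): (28, 20) - no unilateral deviation beneficial
(Shopping, Shopping): (20, 28) - no unilateral deviation beneficial
Mixed NE: P1 plays Hiking with p = 0.5833, P2 plays Hiking with q = 0.4167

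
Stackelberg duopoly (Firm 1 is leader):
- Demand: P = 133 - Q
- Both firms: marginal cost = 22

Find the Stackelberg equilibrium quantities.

q₁* (leader) = 55.5, q₂* (follower) = 27.75

Work:
Follower's reaction: q₂ = (a - c - q₁)/2
Leader substitutes: π₁ = q₁·(a - q₁ - (a-c-q₁)/2 - c)
FOC: q₁* = (133 - 22)/2 = 55.50
Then: q₂* = (133 - 22 - 55.5)/2 = 27.75
Leader has first-mover advantage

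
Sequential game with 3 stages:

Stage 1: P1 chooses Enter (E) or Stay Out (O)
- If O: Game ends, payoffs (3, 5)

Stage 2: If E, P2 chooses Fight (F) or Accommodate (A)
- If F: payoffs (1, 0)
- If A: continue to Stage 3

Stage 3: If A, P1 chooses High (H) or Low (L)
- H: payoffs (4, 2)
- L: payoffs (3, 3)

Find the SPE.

SPE: (E, A, H); Outcome (4, 2)

Work:
Stage 3: P1 chooses H (4 vs 3)
Stage 2: P2: F->0, A->2 (anticipating H). Choose A
Stage 1: P1: O->3, E->4 (anticipating A, H). Choose E
SPE path: E -> A -> H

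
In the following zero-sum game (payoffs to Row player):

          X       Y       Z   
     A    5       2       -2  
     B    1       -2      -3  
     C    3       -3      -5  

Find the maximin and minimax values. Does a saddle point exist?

Maximin = -2, Minimax = -2, Saddle: True

Work:
Row minimums: [-2, -3, -5] → maximin = -2
Column maximums: [5, 2, -2] → minimax = -2
Saddle point exists! Game value = -2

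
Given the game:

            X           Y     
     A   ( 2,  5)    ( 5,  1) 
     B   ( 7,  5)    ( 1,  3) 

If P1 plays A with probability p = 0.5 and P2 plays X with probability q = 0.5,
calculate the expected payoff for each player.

E[P1] = 3.75, E[P2] = 3.5

Work:
E[P1] = p·q·π₁(A,X) + p·(1-q)·π₁(A,Y) + (1-p)·q·π₁(B,X) + (1-p)·(1-q)·π₁(B,Y)
= 0.5·0.5·2 + 0.5·0.5·5 + 0.5·0.5·7 + 0.5·0.5·1
= 3.75

E[P2] = 3.5 (similar calculation)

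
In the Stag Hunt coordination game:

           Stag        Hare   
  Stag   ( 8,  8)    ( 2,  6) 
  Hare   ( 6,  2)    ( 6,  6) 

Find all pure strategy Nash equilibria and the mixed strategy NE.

Pure NE: (Stag, Stag) and (Hare, Hare); Mixed NE: p = 0.6667, q = 0.6667

Work:
Check pure NE:
(Stag, Stag): (8, 8) - no unilateral deviation beneficial
(Hare, Hare): (6, 6) - no unilateral deviation beneficial
Mixed NE: P1 plays Stag with p = 0.6667, P2 plays Stag with q = 0.6667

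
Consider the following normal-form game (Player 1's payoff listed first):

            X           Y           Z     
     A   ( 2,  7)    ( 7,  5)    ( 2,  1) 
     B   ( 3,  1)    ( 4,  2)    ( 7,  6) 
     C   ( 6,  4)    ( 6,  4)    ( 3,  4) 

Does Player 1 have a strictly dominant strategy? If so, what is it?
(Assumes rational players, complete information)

No strictly dominant strategy exists for Player 1

Work:
A strategy strictly dominates another if it gives a strictly higher payoff against every opponent action. Compare each pair of P1's strategies column-by-column:
  A vs B: [2 vs 3, 7 vs 4, 2 vs 7] → A does not strictly dominate B (column X: 2 ≤ 3)
  A vs C: [2 vs 6, 7 vs 6, 2 vs 3] → A does not strictly dominate C (column X: 2 ≤ 6)
  B vs A: [3 vs 2, 4 vs 7, 7 vs 2] → B does not strictly dominate A (column Y: 4 ≤ 7)
  B vs C: [3 vs 6, 4 vs 6, 7 vs 3] → B does not strictly dominate C (column X: 3 ≤ 6)
  C vs A: [6 vs 2, 6 vs 7, 3 vs 2] → C does not strictly dominate A (column Y: 6 ≤ 7)
  C vs B: [6 vs 3, 6 vs 4, 3 vs 7] → C does not strictly dominate B (column Z: 3 ≤ 7)
No single strategy strictly dominates all others → no strictly dominant strategy.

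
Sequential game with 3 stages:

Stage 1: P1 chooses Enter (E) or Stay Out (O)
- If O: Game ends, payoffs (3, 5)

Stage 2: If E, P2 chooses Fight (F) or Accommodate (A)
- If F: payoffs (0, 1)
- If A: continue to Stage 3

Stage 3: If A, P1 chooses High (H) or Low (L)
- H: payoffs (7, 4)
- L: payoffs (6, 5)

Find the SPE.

SPE: (E, A, H); Outcome (7, 4)

Work:
Stage 3: P1 chooses H (7 vs 6)
Stage 2: P2: F->1, A->4 (anticipating H). Choose A
Stage 1: P1: O->3, E->7 (anticipating A, H). Choose E
SPE path: E -> A -> H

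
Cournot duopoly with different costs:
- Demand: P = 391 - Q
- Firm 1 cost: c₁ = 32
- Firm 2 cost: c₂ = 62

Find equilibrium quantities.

q₁* = 129.67, q₂* = 99.67

Work:
Reaction: q₁ = (391 - 32 - q₂)/2
Reaction: q₂ = (391 - 62 - q₁)/2
Solve simultaneously:
q₁* = (391 - 2×32 + 62)/3 = 129.67
q₂* = (391 - 2×62 + 32)/3 = 99.67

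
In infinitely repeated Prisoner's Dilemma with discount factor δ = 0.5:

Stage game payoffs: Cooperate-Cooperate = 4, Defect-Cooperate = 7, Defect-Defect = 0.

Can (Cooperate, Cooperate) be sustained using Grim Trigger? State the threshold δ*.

δ* = 0.4286; since δ = 0.5 ≥ 0.4286, cooperation can be sustained

Work:
For Grim Trigger:
Cooperate forever: 4/(1-δ)
Defect then punished: 7 + 0·δ/(1-δ)
Need: 4/(1-δ) ≥ 7 + 0·δ/(1-δ)
Solving: δ ≥ (T-R)/(T-P) = (7-4)/(7-0) = 0.4286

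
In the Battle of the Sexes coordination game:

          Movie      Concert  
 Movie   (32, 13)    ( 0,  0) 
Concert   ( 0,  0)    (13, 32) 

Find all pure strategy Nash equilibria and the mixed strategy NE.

Pure NE: (Movie, Movie) and (Concert, Concert); Mixed NE: p = 0.7111, q = 0.2889

Work:
Check pure NE:
(Movie, Movie): (32, 13) - no unilateral deviation beneficial
(Concert, Concert): (13, 32) - no unilateral deviation beneficial
Mixed NE: P1 plays Movie with p = 0.7111, P2 plays Movie with q = 0.2889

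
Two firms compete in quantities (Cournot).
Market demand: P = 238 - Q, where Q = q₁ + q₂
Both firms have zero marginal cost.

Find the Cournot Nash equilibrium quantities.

q₁* = q₂* = 79.33; P* = 79.33

Work:
Profit: π_i = P·q_i = (a - q_i - q_j)·q_i
FOC: ∂π_i/∂q_i = a - 2q_i - q_j = 0
Reaction function: q_i = (238 - q_j)/2
Symmetry: q* = 238/3 = 79.33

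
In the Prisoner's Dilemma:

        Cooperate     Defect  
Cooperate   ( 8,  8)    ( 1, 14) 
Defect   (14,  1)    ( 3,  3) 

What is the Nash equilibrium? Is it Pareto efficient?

(Defect, Defect) is NE; not Pareto efficient

Work:
Defect dominates Cooperate for both players:
If P2 cooperates: Defect (14) > Cooperate (8)
If P2 defects: Defect (3) > Cooperate (1)
NE: (Defect, Defect) with payoff (3, 3)
But (Cooperate, Cooperate) = (8, 8) Pareto dominates (3, 3)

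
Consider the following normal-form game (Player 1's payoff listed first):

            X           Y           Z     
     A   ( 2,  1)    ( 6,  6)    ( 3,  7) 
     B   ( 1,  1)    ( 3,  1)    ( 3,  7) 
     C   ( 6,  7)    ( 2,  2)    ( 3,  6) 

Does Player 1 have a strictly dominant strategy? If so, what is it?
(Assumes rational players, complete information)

No strictly dominant strategy exists for Player 1

Work:
A strategy strictly dominates another if it gives a strictly higher payoff against every opponent action. Compare each pair of P1's strategies column-by-column:
  A vs B: [2 vs 1, 6 vs 3, 3 vs 3] → A does not strictly dominate B (column Z: 3 ≤ 3)
  A vs C: [2 vs 6, 6 vs 2, 3 vs 3] → A does not strictly dominate C (column X: 2 ≤ 6)
  B vs A: [1 vs 2, 3 vs 6, 3 vs 3] → B does not strictly dominate A (column X: 1 ≤ 2)
  B vs C: [1 vs 6, 3 vs 2, 3 vs 3] → B does not strictly dominate C (column X: 1 ≤ 6)
  C vs A: [6 vs 2, 2 vs 6, 3 vs 3] → C does not strictly dominate A (column Y: 2 ≤ 6)
  C vs B: [6 vs 1, 2 vs 3, 3 vs 3] → C does not strictly dominate B (column Y: 2 ≤ 3)
No single strategy strictly dominates all others → no strictly dominant strategy.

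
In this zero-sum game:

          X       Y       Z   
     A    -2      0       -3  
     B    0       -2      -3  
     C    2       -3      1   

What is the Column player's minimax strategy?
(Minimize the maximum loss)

Column should play Y, value = 0

Work:
Column player minimizes Row's maximum payoff:
Column X: max payoff to Row = 2
Column Y: max payoff to Row = 0
Column Z: max payoff to Row = 1
Minimum is 0, achieved by column Y.
Minimax strategy: Y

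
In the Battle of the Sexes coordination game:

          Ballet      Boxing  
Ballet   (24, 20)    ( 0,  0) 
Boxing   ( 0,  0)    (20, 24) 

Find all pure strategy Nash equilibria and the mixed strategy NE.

Pure NE: (Ballet, Ballet) and (Boxing, Boxing); Mixed NE: p = 0.5455, q = 0.4545

Work:
Check pure NE:
(Ballet, Ballet): (24, 20) - no unilateral deviation beneficial
(Boxing, Boxing): (20, 24) - no unilateral deviation beneficial
Mixed NE: P1 plays Ballet with p = 0.5455, P2 plays Ballet with q = 0.4545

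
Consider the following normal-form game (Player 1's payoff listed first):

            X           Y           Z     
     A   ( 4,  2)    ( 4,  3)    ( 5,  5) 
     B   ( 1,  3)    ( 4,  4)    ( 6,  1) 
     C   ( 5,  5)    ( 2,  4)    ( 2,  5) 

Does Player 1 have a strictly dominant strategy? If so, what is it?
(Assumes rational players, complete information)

No strictly dominant strategy exists for Player 1

Work:
A strategy strictly dominates another if it gives a strictly higher payoff against every opponent action. Compare each pair of P1's strategies column-by-column:
  A vs B: [4 vs 1, 4 vs 4, 5 vs 6] → A does not strictly dominate B (column Y: 4 ≤ 4)
  A vs C: [4 vs 5, 4 vs 2, 5 vs 2] → A does not strictly dominate C (column X: 4 ≤ 5)
  B vs A: [1 vs 4, 4 vs 4, 6 vs 5] → B does not strictly dominate A (column X: 1 ≤ 4)
  B vs C: [1 vs 5, 4 vs 2, 6 vs 2] → B does not strictly dominate C (column X: 1 ≤ 5)
  C vs A: [5 vs 4, 2 vs 4, 2 vs 5] → C does not strictly dominate A (column Y: 2 ≤ 4)
  C vs B: [5 vs 1, 2 vs 4, 2 vs 6] → C does not strictly dominate B (column Y: 2 ≤ 4)
No single strategy strictly dominates all others → no strictly dominant strategy.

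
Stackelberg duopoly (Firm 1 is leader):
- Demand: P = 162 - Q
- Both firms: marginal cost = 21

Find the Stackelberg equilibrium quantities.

q₁* (leader) = 70.5, q₂* (follower) = 35.25

Work:
Follower's reaction: q₂ = (a - c - q₁)/2
Leader substitutes: π₁ = q₁·(a - q₁ - (a-c-q₁)/2 - c)
FOC: q₁* = (162 - 21)/2 = 70.50
Then: q₂* = (162 - 21 - 70.5)/2 = 35.25
Leader has first-mover advantage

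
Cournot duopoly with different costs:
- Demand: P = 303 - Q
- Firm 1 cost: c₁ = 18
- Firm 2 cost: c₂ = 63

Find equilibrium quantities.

q₁* = 110.0, q₂* = 65.0

Work:
Reaction: q₁ = (303 - 18 - q₂)/2
Reaction: q₂ = (303 - 63 - q₁)/2
Solve simultaneously:
q₁* = (303 - 2×18 + 63)/3 = 110.0
q₂* = (303 - 2×63 + 18)/3 = 65.0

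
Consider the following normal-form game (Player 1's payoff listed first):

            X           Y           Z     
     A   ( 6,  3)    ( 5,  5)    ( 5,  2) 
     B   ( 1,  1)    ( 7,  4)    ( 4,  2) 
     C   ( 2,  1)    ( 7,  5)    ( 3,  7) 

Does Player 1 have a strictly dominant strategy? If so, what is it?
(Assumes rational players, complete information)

No strictly dominant strategy exists for Player 1

Work:
A strategy strictly dominates another if it gives a strictly higher payoff against every opponent action. Compare each pair of P1's strategies column-by-column:
  A vs B: [6 vs 1, 5 vs 7, 5 vs 4] → A does not strictly dominate B (column Y: 5 ≤ 7)
  A vs C: [6 vs 2, 5 vs 7, 5 vs 3] → A does not strictly dominate C (column Y: 5 ≤ 7)
  B vs A: [1 vs 6, 7 vs 5, 4 vs 5] → B does not strictly dominate A (column X: 1 ≤ 6)
  B vs C: [1 vs 2, 7 vs 7, 4 vs 3] → B does not strictly dominate C (column X: 1 ≤ 2)
  C vs A: [2 vs 6, 7 vs 5, 3 vs 5] → C does not strictly dominate A (column X: 2 ≤ 6)
  C vs B: [2 vs 1, 7 vs 7, 3 vs 4] → C does not strictly dominate B (column Y: 7 ≤ 7)
No single strategy strictly dominates all others → no strictly dominant strategy.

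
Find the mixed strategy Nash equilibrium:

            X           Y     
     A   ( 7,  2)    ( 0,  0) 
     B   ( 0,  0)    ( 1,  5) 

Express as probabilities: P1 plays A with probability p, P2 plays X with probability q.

p = 0.7143, q = 0.125

Work:
Find probabilities that make opponent indifferent:
P2 chooses q to make P1 indifferent between A and B
P1 chooses p to make P2 indifferent between X and Y
Mixed NE: P1 plays (A: 0.7143, B: 0.2857), P2 plays (X: 0.125, Y: 0.875)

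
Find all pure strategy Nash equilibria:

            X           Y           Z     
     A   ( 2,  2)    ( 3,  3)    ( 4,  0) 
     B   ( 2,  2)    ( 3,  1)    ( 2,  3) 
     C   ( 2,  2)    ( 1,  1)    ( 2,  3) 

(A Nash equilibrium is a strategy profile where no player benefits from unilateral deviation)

Nash equilibrium: (A, Y)

Work:
Best responses:
  P1 vs X: payoffs [2, 2, 2] → best response A/B/C (payoff 2)
  P1 vs Y: payoffs [3, 3, 1] → best response A/B (payoff 3)
  P1 vs Z: payoffs [4, 2, 2] → best response A (payoff 4)
  P2 vs A: payoffs [2, 3, 0] → best response Y (payoff 3)
  P2 vs B: payoffs [2, 1, 3] → best response Z (payoff 3)
  P2 vs C: payoffs [2, 1, 3] → best response Z (payoff 3)
Mutual best responses: (A,Y) → Nash equilibria.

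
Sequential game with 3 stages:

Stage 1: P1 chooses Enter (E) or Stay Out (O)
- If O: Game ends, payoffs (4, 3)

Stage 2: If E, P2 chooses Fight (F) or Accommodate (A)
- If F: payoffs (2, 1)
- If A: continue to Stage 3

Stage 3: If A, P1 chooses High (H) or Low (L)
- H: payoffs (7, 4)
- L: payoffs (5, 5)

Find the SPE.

SPE: (E, A, H); Outcome (7, 4)

Work:
Stage 3: P1 chooses H (7 vs 5)
Stage 2: P2: F->1, A->4 (anticipating H). Choose A
Stage 1: P1: O->4, E->7 (anticipating A, H). Choose E
SPE path: E -> A -> H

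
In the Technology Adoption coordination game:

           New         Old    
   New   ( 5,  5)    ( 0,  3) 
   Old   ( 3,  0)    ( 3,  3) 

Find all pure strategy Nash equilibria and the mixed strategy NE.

Pure NE: (New, New) and (Old, Old); Mixed NE: p = 0.6, q = 0.6

Work:
Check pure NE:
(New, New): (5, 5) - no unilateral deviation beneficial
(Old, Old): (3, 3) - no unilateral deviation beneficial
Mixed NE: P1 plays New with p = 0.6, P2 plays New with q = 0.6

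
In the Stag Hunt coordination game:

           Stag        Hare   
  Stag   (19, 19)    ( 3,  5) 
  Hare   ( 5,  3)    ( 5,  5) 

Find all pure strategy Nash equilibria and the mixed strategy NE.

Pure NE: (Stag, Stag) and (Hare, Hare); Mixed NE: p = 0.125, q = 0.125

Work:
Check pure NE:
(Stag, Stag): (19, 19) - no unilateral deviation beneficial
(Hare, Hare): (5, 5) - no unilateral deviation beneficial
Mixed NE: P1 plays Stag with p = 0.125, P2 plays Stag with q = 0.125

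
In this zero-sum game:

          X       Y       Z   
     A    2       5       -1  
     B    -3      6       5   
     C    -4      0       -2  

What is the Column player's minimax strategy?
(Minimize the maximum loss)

Column should play X, value = 2

Work:
Column player minimizes Row's maximum payoff:
Column X: max payoff to Row = 2
Column Y: max payoff to Row = 6
Column Z: max payoff to Row = 5
Minimum is 2, achieved by column X.
Minimax strategy: X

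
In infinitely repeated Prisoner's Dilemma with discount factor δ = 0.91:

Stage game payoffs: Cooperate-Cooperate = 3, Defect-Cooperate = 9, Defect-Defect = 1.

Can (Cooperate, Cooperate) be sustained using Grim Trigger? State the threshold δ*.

δ* = 0.75; since δ = 0.91 ≥ 0.75, cooperation can be sustained

Work:
For Grim Trigger:
Cooperate forever: 3/(1-δ)
Defect then punished: 9 + 1·δ/(1-δ)
Need: 3/(1-δ) ≥ 9 + 1·δ/(1-δ)
Solving: δ ≥ (T-R)/(T-P) = (9-3)/(9-1) = 0.75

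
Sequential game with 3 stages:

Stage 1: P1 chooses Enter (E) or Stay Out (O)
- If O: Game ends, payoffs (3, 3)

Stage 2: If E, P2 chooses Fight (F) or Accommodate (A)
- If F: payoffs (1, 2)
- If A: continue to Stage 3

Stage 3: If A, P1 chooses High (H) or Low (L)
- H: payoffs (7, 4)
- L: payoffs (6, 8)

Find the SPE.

SPE: (E, A, H); Outcome (7, 4)

Work:
Stage 3: P1 chooses H (7 vs 6)
Stage 2: P2: F->2, A->4 (anticipating H). Choose A
Stage 1: P1: O->3, E->7 (anticipating A, H). Choose E
SPE path: E -> A -> H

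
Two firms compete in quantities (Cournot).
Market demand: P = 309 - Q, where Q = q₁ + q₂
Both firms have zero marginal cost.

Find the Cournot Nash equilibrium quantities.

q₁* = q₂* = 103.0; P* = 103.0

Work:
Profit: π_i = P·q_i = (a - q_i - q_j)·q_i
FOC: ∂π_i/∂q_i = a - 2q_i - q_j = 0
Reaction function: q_i = (309 - q_j)/2
Symmetry: q* = 309/3 = 103.0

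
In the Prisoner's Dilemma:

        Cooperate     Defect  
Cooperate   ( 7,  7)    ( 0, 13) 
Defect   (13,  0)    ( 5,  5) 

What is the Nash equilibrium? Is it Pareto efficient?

(Defect, Defect) is NE; not Pareto efficient

Work:
Defect dominates Cooperate for both players:
If P2 cooperates: Defect (13) > Cooperate (7)
If P2 defects: Defect (5) > Cooperate (0)
NE: (Defect, Defect) with payoff (5, 5)
But (Cooperate, Cooperate) = (7, 7) Pareto dominates (5, 5)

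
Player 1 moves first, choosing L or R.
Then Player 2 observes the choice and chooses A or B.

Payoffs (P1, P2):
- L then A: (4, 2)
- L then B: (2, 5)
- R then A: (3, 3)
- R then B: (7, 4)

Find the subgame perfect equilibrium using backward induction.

P1 plays R, P2 plays B after L and B after R; Payoff (7, 4)

Work:
Backward induction:
After L: P2 chooses B → P1 gets 2
After R: P2 chooses B → P1 gets 7
P1 chooses R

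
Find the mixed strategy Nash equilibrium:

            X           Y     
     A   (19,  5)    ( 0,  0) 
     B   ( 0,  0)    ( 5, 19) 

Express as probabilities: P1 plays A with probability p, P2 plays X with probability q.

p = 0.7917, q = 0.2083

Work:
Find probabilities that make opponent indifferent:
P2 chooses q to make P1 indifferent between A and B
P1 chooses p to make P2 indifferent between X and Y
Mixed NE: P1 plays (A: 0.7917, B: 0.2083), P2 plays (X: 0.2083, Y: 0.7917)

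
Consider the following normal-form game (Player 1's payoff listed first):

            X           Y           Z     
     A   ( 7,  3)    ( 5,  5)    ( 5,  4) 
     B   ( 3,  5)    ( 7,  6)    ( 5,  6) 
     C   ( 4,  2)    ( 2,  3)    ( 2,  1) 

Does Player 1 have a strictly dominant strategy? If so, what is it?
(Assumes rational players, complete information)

No strictly dominant strategy exists for Player 1

Work:
A strategy strictly dominates another if it gives a strictly higher payoff against every opponent action. Compare each pair of P1's strategies column-by-column:
  A vs B: [7 vs 3, 5 vs 7, 5 vs 5] → A does not strictly dominate B (column Y: 5 ≤ 7)
  A vs C: [7 vs 4, 5 vs 2, 5 vs 2] → A strictly dominates C
  B vs A: [3 vs 7, 7 vs 5, 5 vs 5] → B does not strictly dominate A (column X: 3 ≤ 7)
  B vs C: [3 vs 4, 7 vs 2, 5 vs 2] → B does not strictly dominate C (column X: 3 ≤ 4)
  C vs A: [4 vs 7, 2 vs 5, 2 vs 5] → C does not strictly dominate A (column X: 4 ≤ 7)
  C vs B: [4 vs 3, 2 vs 7, 2 vs 5] → C does not strictly dominate B (column Y: 2 ≤ 7)
No single strategy strictly dominates all others → no strictly dominant strategy.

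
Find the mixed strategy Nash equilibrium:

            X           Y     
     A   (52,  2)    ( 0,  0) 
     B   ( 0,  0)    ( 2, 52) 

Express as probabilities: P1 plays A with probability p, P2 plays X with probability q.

p = 0.963, q = 0.037

Work:
Find probabilities that make opponent indifferent:
P2 chooses q to make P1 indifferent between A and B
P1 chooses p to make P2 indifferent between X and Y
Mixed NE: P1 plays (A: 0.963, B: 0.037), P2 plays (X: 0.037, Y: 0.963)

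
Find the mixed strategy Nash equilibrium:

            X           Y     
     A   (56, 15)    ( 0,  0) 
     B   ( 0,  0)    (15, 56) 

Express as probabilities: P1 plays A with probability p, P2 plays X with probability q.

p = 0.7887, q = 0.2113

Work:
Find probabilities that make opponent indifferent:
P2 chooses q to make P1 indifferent between A and B
P1 chooses p to make P2 indifferent between X and Y
Mixed NE: P1 plays (A: 0.7887, B: 0.2113), P2 plays (X: 0.2113, Y: 0.7887)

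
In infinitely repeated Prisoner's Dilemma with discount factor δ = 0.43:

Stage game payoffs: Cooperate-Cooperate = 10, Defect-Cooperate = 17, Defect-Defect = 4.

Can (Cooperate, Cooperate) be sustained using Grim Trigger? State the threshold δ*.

δ* = 0.5385; since δ = 0.43 < 0.5385, cooperation cannot be sustained

Work:
For Grim Trigger:
Cooperate forever: 10/(1-δ)
Defect then punished: 17 + 4·δ/(1-δ)
Need: 10/(1-δ) ≥ 17 + 4·δ/(1-δ)
Solving: δ ≥ (T-R)/(T-P) = (17-10)/(17-4) = 0.5385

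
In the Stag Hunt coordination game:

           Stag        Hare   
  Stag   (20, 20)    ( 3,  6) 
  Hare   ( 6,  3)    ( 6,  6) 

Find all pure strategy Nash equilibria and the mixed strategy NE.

Pure NE: (Stag, Stag) and (Hare, Hare); Mixed NE: p = 0.1765, q = 0.1765

Work:
Check pure NE:
(Stag, Stag): (20, 20) - no unilateral deviation beneficial
(Hare, Hare): (6, 6) - no unilateral deviation beneficial
Mixed NE: P1 plays Stag with p = 0.1765, P2 plays Stag with q = 0.1765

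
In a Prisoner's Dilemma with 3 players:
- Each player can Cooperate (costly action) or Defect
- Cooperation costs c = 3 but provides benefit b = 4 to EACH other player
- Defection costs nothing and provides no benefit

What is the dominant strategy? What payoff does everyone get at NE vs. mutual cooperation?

Dominant: Defect; NE payoff = 0; Coop payoff = 5

Work:
Defect dominates (saves cost c = 3, benefit to others is external)
NE: All defect → everyone gets 0
If all cooperate: each receives (2)×4 - 3 = 5
Social dilemma: 5 > 0 but NE gives 0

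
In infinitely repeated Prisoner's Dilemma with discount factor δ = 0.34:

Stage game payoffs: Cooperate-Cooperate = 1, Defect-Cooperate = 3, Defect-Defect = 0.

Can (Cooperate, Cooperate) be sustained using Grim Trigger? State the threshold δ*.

δ* = 0.6667; since δ = 0.34 < 0.6667, cooperation cannot be sustained

Work:
For Grim Trigger:
Cooperate forever: 1/(1-δ)
Defect then punished: 3 + 0·δ/(1-δ)
Need: 1/(1-δ) ≥ 3 + 0·δ/(1-δ)
Solving: δ ≥ (T-R)/(T-P) = (3-1)/(3-0) = 0.6667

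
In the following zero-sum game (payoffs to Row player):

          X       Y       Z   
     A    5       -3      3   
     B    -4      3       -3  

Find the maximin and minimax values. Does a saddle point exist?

Maximin = -3, Minimax = 3, Saddle: False

Work:
Row minimums: [-3, -4] → maximin = -3
Column maximums: [5, 3, 3] → minimax = 3
No saddle point (maximin ≠ minimax). Mixed strategy needed.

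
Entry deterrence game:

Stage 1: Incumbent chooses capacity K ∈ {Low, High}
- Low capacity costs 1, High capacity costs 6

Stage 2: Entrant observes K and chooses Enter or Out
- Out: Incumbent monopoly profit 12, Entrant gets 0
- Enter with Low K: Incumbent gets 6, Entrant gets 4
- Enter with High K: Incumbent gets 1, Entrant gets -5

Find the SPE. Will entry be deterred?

SPE: (High, Enter|Low, Out|High); Entry deterred. Incumbent net profit = 6

Work:
After Low K: Entrant enters (4 > 0)
After High K: Entrant stays out (-5 < 0)
Incumbent: Low → 6−1=5, High → 12−6=6
Incumbent chooses High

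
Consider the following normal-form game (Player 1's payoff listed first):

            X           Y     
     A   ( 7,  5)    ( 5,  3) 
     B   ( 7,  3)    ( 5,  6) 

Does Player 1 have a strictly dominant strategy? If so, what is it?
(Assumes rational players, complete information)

No strictly dominant strategy exists for Player 1

Work:
A strategy strictly dominates another if it gives a strictly higher payoff against every opponent action. Compare each pair of P1's strategies column-by-column:
  A vs B: [7 vs 7, 5 vs 5] → A does not strictly dominate B (column X: 7 ≤ 7)
  B vs A: [7 vs 7, 5 vs 5] → B does not strictly dominate A (column X: 7 ≤ 7)
No single strategy strictly dominates all others → no strictly dominant strategy.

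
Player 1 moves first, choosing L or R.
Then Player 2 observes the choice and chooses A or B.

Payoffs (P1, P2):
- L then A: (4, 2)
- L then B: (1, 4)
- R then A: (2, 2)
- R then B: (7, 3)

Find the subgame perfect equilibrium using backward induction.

P1 plays R, P2 plays B after L and B after R; Payoff (7, 3)

Work:
Backward induction:
After L: P2 chooses B → P1 gets 1
After R: P2 chooses B → P1 gets 7
P1 chooses R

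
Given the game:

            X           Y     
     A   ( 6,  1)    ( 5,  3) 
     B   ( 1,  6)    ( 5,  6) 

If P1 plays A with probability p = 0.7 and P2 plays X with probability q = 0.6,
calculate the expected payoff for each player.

E[P1] = 4.7, E[P2] = 3.06

Work:
E[P1] = p·q·π₁(A,X) + p·(1-q)·π₁(A,Y) + (1-p)·q·π₁(B,X) + (1-p)·(1-q)·π₁(B,Y)
= 0.7·0.6·6 + 0.7·0.4·5 + 0.3·0.6·1 + 0.3·0.4·5
= 4.7

E[P2] = 3.06 (similar calculation)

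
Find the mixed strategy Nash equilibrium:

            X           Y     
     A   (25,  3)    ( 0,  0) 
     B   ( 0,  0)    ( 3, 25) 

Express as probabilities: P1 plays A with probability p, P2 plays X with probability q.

p = 0.8929, q = 0.1071

Work:
Find probabilities that make opponent indifferent:
P2 chooses q to make P1 indifferent between A and B
P1 chooses p to make P2 indifferent between X and Y
Mixed NE: P1 plays (A: 0.8929, B: 0.1071), P2 plays (X: 0.1071, Y: 0.8929)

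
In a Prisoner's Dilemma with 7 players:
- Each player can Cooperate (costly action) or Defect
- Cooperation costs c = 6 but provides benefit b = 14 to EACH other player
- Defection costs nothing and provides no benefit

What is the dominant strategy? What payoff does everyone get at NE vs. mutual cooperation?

Dominant: Defect; NE payoff = 0; Coop payoff = 78

Work:
Defect dominates (saves cost c = 6, benefit to others is external)
NE: All defect → everyone gets 0
If all cooperate: each receives (6)×14 - 6 = 78
Social dilemma: 78 > 0 but NE gives 0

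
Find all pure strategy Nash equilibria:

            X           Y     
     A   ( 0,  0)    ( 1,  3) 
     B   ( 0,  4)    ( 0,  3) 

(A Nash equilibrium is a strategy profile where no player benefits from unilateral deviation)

Nash equilibrium: (A, Y), (B, X)

Work:
Best responses:
  P1 vs X: payoffs [0, 0] → best response A/B (payoff 0)
  P1 vs Y: payoffs [1, 0] → best response A (payoff 1)
  P2 vs A: payoffs [0, 3] → best response Y (payoff 3)
  P2 vs B: payoffs [4, 3] → best response X (payoff 4)
Mutual best responses: (A,Y), (B,X) → Nash equilibria.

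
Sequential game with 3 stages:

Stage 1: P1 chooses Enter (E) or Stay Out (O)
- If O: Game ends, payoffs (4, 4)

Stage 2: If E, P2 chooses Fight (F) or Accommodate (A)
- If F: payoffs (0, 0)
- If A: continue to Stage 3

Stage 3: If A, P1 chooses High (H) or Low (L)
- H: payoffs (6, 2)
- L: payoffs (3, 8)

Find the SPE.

SPE: (E, A, H); Outcome (6, 2)

Work:
Stage 3: P1 chooses H (6 vs 3)
Stage 2: P2: F->0, A->2 (anticipating H). Choose A
Stage 1: P1: O->4, E->6 (anticipating A, H). Choose E
SPE path: E -> A -> H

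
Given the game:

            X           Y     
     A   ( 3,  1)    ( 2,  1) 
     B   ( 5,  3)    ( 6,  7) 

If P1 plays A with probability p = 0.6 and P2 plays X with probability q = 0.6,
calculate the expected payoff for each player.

E[P1] = 3.72, E[P2] = 2.44

Work:
E[P1] = p·q·π₁(A,X) + p·(1-q)·π₁(A,Y) + (1-p)·q·π₁(B,X) + (1-p)·(1-q)·π₁(B,Y)
= 0.6·0.6·3 + 0.6·0.4·2 + 0.4·0.6·5 + 0.4·0.4·6
= 3.72

E[P2] = 2.44 (similar calculation)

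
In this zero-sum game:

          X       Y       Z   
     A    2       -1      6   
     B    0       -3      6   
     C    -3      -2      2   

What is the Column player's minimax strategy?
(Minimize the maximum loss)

Column should play Y, value = -1

Work:
Column player minimizes Row's maximum payoff:
Column X: max payoff to Row = 2
Column Y: max payoff to Row = -1
Column Z: max payoff to Row = 6
Minimum is -1, achieved by column Y.
Minimax strategy: Y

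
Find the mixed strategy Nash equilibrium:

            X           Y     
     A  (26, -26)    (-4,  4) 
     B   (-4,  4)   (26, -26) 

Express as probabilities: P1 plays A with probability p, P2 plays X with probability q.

p = 0.5, q = 0.5

Work:
Find probabilities that make opponent indifferent:
P2 chooses q to make P1 indifferent between A and B
P1 chooses p to make P2 indifferent between X and Y
Mixed NE: P1 plays (A: 0.5, B: 0.5), P2 plays (X: 0.5, Y: 0.5)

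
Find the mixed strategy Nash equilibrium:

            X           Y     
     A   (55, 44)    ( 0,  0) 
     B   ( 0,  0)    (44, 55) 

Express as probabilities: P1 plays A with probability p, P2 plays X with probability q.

p = 0.5556, q = 0.4444

Work:
Find probabilities that make opponent indifferent:
P2 chooses q to make P1 indifferent between A and B
P1 chooses p to make P2 indifferent between X and Y
Mixed NE: P1 plays (A: 0.5556, B: 0.4444), P2 plays (X: 0.4444, Y: 0.5556)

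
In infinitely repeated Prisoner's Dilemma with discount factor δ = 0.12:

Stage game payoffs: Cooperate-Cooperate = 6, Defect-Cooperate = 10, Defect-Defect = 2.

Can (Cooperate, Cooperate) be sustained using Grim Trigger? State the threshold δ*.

δ* = 0.5; since δ = 0.12 < 0.5, cooperation cannot be sustained

Work:
For Grim Trigger:
Cooperate forever: 6/(1-δ)
Defect then punished: 10 + 2·δ/(1-δ)
Need: 6/(1-δ) ≥ 10 + 2·δ/(1-δ)
Solving: δ ≥ (T-R)/(T-P) = (10-6)/(10-2) = 0.5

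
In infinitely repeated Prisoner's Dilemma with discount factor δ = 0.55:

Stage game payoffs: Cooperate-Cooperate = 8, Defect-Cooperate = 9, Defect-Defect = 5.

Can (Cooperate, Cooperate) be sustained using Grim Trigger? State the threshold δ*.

δ* = 0.25; since δ = 0.55 ≥ 0.25, cooperation can be sustained

Work:
For Grim Trigger:
Cooperate forever: 8/(1-δ)
Defect then punished: 9 + 5·δ/(1-δ)
Need: 8/(1-δ) ≥ 9 + 5·δ/(1-δ)
Solving: δ ≥ (T-R)/(T-P) = (9-8)/(9-5) = 0.25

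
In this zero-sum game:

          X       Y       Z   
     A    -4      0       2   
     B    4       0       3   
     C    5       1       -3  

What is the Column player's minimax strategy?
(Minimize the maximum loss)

Column should play Y, value = 1

Work:
Column player minimizes Row's maximum payoff:
Column X: max payoff to Row = 5
Column Y: max payoff to Row = 1
Column Z: max payoff to Row = 3
Minimum is 1, achieved by column Y.
Minimax strategy: Y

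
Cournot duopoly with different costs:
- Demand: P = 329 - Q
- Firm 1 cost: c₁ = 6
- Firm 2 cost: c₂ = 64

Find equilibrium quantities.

q₁* = 127.0, q₂* = 69.0

Work:
Reaction: q₁ = (329 - 6 - q₂)/2
Reaction: q₂ = (329 - 64 - q₁)/2
Solve simultaneously:
q₁* = (329 - 2×6 + 64)/3 = 127.0
q₂* = (329 - 2×64 + 6)/3 = 69.0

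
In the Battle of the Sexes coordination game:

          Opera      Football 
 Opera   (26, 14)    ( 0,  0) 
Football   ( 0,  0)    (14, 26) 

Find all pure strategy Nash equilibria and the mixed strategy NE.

Pure NE: (Opera, Opera) and (Football, Football); Mixed NE: p = 0.65, q = 0.35

Work:
Check pure NE:
(Opera, Opera): (26, 14) - no unilateral deviation beneficial
(Football, Football): (14, 26) - no unilateral deviation beneficial
Mixed NE: P1 plays Opera with p = 0.65, P2 plays Opera with q = 0.35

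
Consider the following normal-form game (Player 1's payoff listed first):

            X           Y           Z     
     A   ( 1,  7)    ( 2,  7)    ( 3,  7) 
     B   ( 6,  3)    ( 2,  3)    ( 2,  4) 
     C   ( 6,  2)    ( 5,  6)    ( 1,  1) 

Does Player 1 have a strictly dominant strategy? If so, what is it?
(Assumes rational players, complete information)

No strictly dominant strategy exists for Player 1

Work:
A strategy strictly dominates another if it gives a strictly higher payoff against every opponent action. Compare each pair of P1's strategies column-by-column:
  A vs B: [1 vs 6, 2 vs 2, 3 vs 2] → A does not strictly dominate B (column X: 1 ≤ 6)
  A vs C: [1 vs 6, 2 vs 5, 3 vs 1] → A does not strictly dominate C (column X: 1 ≤ 6)
  B vs A: [6 vs 1, 2 vs 2, 2 vs 3] → B does not strictly dominate A (column Y: 2 ≤ 2)
  B vs C: [6 vs 6, 2 vs 5, 2 vs 1] → B does not strictly dominate C (column X: 6 ≤ 6)
  C vs A: [6 vs 1, 5 vs 2, 1 vs 3] → C does not strictly dominate A (column Z: 1 ≤ 3)
  C vs B: [6 vs 6, 5 vs 2, 1 vs 2] → C does not strictly dominate B (column X: 6 ≤ 6)
No single strategy strictly dominates all others → no strictly dominant strategy.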